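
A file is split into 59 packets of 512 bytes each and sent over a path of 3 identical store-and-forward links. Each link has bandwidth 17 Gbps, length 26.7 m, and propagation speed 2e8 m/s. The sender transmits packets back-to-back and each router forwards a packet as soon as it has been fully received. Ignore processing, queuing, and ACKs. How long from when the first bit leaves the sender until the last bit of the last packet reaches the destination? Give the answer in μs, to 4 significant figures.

15.10 μs

Per-hop transmission t_tx = L/R = 4096/17000000000 = 0.240941 μs.
Per-hop propagation t_prop = 26.7/200000000 = 0.1335 μs.
Pipeline fill: first packet needs 3·t_tx to clear all hops; remaining 58 packets each add one t_tx.
Total = (3+59-1)·t_tx + 3·t_prop = 61·0.240941 + 3·0.1335 = 15.10 μs.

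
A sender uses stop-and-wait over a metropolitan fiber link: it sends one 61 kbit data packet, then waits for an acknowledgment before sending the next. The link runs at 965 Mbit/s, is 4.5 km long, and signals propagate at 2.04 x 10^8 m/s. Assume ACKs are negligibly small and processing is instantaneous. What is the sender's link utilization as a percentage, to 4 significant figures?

t_tx = L/R = 61000/965000000 = 6.32124e-05 s.
t_prop = 4500/204000000 = 2.20588e-05 s; RTT = 4.41176e-05 s.
Cycle = t_tx + RTT = 0.00010733 s.
Utilization = t_tx / cycle = 6.32124e-05/0.00010733 = 58.90 %.

58.90 %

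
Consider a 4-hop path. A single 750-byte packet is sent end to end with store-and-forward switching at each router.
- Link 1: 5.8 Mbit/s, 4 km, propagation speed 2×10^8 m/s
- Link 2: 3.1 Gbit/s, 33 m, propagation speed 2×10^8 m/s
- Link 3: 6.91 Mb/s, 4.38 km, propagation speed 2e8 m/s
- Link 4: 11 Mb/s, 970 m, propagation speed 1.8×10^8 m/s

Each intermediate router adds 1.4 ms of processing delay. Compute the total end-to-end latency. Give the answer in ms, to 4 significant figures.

L = 750 × 8 = 6000 bits.
Transmission delays (L/R per hop): 1.03448, 0.00193548, 0.868307, 0.545455 ms; sum = 2.45018 ms.
Propagation delays (d/s per hop): 0.02, 0.000165, 0.0219, 0.00538889 ms; sum = 0.0474539 ms.
Processing at 3 router(s): 3 × 1.4 ms = 4.2 ms.
End-to-end = 6.698 ms.

6.698 ms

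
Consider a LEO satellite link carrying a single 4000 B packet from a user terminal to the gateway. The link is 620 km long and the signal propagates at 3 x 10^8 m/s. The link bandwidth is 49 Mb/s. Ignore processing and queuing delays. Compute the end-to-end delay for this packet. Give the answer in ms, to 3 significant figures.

L = 4000 × 8 = 32000 bits.
Transmission delay = L/R = 32000 / 49000000 = 0.653061 ms.
Propagation delay = d/s = 620000 m / 300000000 m/s = 2.06667 ms.
Total = 2.72 ms.

2.72 ms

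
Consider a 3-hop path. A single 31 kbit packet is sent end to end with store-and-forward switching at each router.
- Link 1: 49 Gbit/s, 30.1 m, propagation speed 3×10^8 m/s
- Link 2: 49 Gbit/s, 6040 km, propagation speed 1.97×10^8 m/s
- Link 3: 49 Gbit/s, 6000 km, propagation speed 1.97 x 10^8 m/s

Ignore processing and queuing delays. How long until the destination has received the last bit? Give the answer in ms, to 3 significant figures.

L = 31000 bits.
Transmission delay per hop = L/R = 31000/49000000000 = 0.000632653 ms; 3 hops → 0.00189796 ms.
Propagation delays (d/s per hop): 0.000100333, 30.6599, 30.4569 ms; sum = 61.1169 ms.
End-to-end = 61.1 ms.

61.1 ms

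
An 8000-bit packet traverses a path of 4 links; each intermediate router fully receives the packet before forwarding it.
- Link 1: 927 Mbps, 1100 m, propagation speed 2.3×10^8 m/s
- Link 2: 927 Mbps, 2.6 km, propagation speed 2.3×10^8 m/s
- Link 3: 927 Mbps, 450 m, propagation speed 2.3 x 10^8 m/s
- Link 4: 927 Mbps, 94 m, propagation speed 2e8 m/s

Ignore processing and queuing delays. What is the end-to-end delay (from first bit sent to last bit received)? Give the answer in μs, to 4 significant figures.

53.03 μs

Transmission delay per hop = L/R = 8000/927000000 = 8.62999 μs; 4 hops → 34.52 μs.
Propagation delays (d/s per hop): 4.78261, 11.3043, 1.95652, 0.47 μs; sum = 18.5135 μs.
End-to-end = 53.03 μs.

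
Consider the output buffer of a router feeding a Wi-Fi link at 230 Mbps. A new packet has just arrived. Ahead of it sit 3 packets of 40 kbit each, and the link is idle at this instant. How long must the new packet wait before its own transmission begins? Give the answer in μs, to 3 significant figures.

Each queued packet: L/R = 40000/230000000 = 173.913 μs.
3 queued → 521.739 μs.
Queuing delay = 522 μs.

522 μs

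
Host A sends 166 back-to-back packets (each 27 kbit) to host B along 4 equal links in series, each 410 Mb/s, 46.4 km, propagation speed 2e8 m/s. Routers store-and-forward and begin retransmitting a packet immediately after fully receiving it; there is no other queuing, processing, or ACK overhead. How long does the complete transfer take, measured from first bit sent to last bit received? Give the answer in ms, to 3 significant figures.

Per-hop transmission t_tx = L/R = 27000/410000000 = 0.0658537 ms.
Per-hop propagation t_prop = 46400/200000000 = 0.232 ms.
Pipeline fill: first packet needs 4·t_tx to clear all hops; remaining 165 packets each add one t_tx.
Total = (4+166-1)·t_tx + 4·t_prop = 169·0.0658537 + 4·0.232 = 12.1 ms.

12.1 ms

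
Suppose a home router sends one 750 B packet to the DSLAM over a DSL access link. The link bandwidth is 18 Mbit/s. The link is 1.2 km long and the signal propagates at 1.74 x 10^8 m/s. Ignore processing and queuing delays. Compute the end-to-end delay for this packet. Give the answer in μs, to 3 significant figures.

340 μs

L = 750 × 8 = 6000 bits.
Transmission delay = L/R = 6000 / 18000000 = 333.333 μs.
Propagation delay = d/s = 1200 m / 174000000 m/s = 6.89655 μs.
Total = 340 μs.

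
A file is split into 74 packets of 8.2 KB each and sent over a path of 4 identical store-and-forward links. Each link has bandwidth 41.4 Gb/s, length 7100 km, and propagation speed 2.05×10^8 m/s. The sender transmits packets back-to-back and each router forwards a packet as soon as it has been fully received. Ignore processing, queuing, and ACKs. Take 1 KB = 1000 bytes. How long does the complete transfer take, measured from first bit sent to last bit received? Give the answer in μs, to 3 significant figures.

Per-hop transmission t_tx = L/R = 65600/41400000000 = 1.58454 μs.
Per-hop propagation t_prop = 7100000/2.05e+08 = 34634.1 μs.
Pipeline fill: first packet needs 4·t_tx to clear all hops; remaining 73 packets each add one t_tx.
Total = (4+74-1)·t_tx + 4·t_prop = 77·1.58454 + 4·34634.1 = 139000 μs.

139000 μs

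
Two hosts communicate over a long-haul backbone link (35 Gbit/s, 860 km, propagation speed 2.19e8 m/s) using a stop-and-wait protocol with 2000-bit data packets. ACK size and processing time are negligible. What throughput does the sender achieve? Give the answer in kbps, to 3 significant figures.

t_tx = L/R = 2000/35000000000 = 5.71429e-08 s.
t_prop = 860000/219000000 = 0.00392694 s; RTT = 0.00785388 s.
Cycle = t_tx + RTT = 0.00785394 s.
Throughput = L / cycle = 2000 / 0.00785394 = 255 kbps.

255 kbps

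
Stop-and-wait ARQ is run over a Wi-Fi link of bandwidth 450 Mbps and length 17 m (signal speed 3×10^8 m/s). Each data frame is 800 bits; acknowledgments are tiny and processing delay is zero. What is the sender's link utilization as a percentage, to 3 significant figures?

t_tx = L/R = 800/450000000 = 1.77778e-06 s.
t_prop = 17/300000000 = 5.66667e-08 s; RTT = 1.13333e-07 s.
Cycle = t_tx + RTT = 1.89111e-06 s.
Utilization = t_tx / cycle = 1.77778e-06/1.89111e-06 = 94.0 %.

94.0 %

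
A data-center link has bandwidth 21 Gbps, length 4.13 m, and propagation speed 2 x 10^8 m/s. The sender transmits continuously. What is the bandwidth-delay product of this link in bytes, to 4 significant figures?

Propagation delay = 4.13 / 200000000 = 2.065e-08 s.
BDP = R × t_prop = 21000000000 × 2.065e-08 = 433.65 bits.
In bytes: 433.65/8 = 54.21 bytes.

54.21 bytes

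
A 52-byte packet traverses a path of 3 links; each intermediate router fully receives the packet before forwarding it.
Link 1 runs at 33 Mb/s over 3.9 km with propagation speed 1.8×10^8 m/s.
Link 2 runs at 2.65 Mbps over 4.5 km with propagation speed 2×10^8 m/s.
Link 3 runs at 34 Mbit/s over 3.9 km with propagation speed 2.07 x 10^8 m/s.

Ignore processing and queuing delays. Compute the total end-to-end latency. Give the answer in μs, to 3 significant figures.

L = 52 × 8 = 416 bits.
Transmission delays (L/R per hop): 12.6061, 156.981, 12.2353 μs; sum = 181.822 μs.
Propagation delays (d/s per hop): 21.6667, 22.5, 18.8406 μs; sum = 63.0072 μs.
End-to-end = 245 μs.

245 μs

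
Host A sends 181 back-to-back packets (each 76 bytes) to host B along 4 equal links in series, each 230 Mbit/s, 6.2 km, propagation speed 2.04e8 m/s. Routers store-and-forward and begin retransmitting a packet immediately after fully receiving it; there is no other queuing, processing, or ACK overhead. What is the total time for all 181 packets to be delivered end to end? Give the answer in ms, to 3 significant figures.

Per-hop transmission t_tx = L/R = 608/230000000 = 0.00264348 ms.
Per-hop propagation t_prop = 6200/204000000 = 0.0303922 ms.
Pipeline fill: first packet needs 4·t_tx to clear all hops; remaining 180 packets each add one t_tx.
Total = (4+181-1)·t_tx + 4·t_prop = 184·0.00264348 + 4·0.0303922 = 0.608 ms.

0.608 ms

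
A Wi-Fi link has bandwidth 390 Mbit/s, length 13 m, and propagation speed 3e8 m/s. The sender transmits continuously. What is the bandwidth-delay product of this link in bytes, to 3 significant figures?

2.11 bytes

Propagation delay = 13 / 300000000 = 4.33333e-08 s.
BDP = R × t_prop = 390000000 × 4.33333e-08 = 16.9 bits.
In bytes: 16.9/8 = 2.11 bytes.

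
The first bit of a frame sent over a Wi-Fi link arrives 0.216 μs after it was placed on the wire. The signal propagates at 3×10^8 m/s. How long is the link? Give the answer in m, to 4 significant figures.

d = s × t_prop = 300000000 × 2.16e-07 = 64.80 m.

64.80 m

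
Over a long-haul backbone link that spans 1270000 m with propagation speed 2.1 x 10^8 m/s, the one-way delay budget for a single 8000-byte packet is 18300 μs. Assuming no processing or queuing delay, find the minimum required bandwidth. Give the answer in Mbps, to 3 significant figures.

5.22 Mbps

L = 64000 bits.
Propagation delay = 1270000 / 210000000 = 6047.62 μs.
Transmission budget = 18300 − 6047.62 = 12252.4 μs.
R ≥ L / t_tx = 64000 bits / 0.0122524 s = 5.22 Mbps.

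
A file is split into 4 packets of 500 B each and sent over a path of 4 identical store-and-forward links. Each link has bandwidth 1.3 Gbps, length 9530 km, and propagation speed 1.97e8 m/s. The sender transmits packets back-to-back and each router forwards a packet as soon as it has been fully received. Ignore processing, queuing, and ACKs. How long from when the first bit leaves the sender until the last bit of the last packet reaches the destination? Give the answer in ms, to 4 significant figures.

193.5 ms

Per-hop transmission t_tx = L/R = 4000/1300000000 = 0.00307692 ms.
Per-hop propagation t_prop = 9530000/197000000 = 48.3756 ms.
Pipeline fill: first packet needs 4·t_tx to clear all hops; remaining 3 packets each add one t_tx.
Total = (4+4-1)·t_tx + 4·t_prop = 7·0.00307692 + 4·48.3756 = 193.5 ms.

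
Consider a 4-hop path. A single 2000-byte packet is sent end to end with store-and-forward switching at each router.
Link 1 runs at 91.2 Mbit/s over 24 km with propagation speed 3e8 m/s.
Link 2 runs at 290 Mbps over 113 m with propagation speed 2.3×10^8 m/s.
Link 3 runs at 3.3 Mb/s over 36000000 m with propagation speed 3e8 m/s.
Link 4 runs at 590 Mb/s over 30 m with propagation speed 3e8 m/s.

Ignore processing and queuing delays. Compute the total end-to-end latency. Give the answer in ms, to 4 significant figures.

L = 2000 × 8 = 16000 bits.
Transmission delays (L/R per hop): 0.175439, 0.0551724, 4.84848, 0.0271186 ms; sum = 5.10621 ms.
Propagation delays (d/s per hop): 0.08, 0.000491304, 120, 0.0001 ms; sum = 120.081 ms.
End-to-end = 125.2 ms.

125.2 ms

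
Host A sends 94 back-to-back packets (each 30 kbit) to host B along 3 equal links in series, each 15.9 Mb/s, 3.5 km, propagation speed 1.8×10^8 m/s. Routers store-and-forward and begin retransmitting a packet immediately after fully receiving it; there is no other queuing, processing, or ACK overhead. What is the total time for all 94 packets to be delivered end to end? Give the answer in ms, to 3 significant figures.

181 ms

Per-hop transmission t_tx = L/R = 30000/15900000 = 1.88679 ms.
Per-hop propagation t_prop = 3500/180000000 = 0.0194444 ms.
Pipeline fill: first packet needs 3·t_tx to clear all hops; remaining 93 packets each add one t_tx.
Total = (3+94-1)·t_tx + 3·t_prop = 96·1.88679 + 3·0.0194444 = 181 ms.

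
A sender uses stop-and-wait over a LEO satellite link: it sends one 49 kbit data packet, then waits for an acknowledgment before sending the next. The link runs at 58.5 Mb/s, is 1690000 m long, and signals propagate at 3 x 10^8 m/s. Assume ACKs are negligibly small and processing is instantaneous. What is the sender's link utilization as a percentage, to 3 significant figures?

6.92 %

t_tx = L/R = 49000/58500000 = 0.000837607 s.
t_prop = 1690000/300000000 = 0.00563333 s; RTT = 0.0112667 s.
Cycle = t_tx + RTT = 0.0121043 s.
Utilization = t_tx / cycle = 0.000837607/0.0121043 = 6.92 %.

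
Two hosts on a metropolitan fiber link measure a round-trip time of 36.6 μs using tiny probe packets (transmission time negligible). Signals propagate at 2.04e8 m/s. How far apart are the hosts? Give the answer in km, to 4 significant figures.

3.733 km

One-way propagation = RTT/2 = 18.3 μs.
d = s × t = 204000000 × 1.83e-05 = 3.733 km.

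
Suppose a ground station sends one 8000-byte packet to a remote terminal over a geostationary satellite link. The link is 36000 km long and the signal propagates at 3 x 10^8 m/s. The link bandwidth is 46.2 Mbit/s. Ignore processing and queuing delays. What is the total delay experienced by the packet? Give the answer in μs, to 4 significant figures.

121400 μs

L = 8000 × 8 = 64000 bits.
Transmission delay = L/R = 64000 / 46200000 = 1385.28 μs.
Propagation delay = d/s = 36000000 m / 300000000 m/s = 120000 μs.
Total = 121400 μs.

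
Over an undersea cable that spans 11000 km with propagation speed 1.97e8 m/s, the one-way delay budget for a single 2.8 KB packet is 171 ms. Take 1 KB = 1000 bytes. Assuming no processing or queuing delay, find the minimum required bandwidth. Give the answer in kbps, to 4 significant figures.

194.5 kbps

L = 22400 bits.
Propagation delay = 11000000 / 197000000 = 55.8376 ms.
Transmission budget = 171 − 55.8376 = 115.162 ms.
R ≥ L / t_tx = 22400 bits / 0.115162 s = 194.5 kbps.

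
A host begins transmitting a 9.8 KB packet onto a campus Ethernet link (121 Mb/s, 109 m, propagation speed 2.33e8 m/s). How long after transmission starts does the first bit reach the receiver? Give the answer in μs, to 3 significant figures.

First bit experiences only propagation delay: d/s = 109/233000000 = 0.468 μs.

0.468 μs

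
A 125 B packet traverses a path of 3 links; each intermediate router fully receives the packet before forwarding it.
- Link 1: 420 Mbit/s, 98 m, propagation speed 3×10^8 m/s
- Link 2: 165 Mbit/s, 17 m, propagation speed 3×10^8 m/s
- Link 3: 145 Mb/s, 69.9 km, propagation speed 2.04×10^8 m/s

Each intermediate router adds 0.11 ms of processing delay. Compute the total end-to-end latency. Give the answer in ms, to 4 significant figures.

L = 125 × 8 = 1000 bits.
Transmission delays (L/R per hop): 0.00238095, 0.00606061, 0.00689655 ms; sum = 0.0153381 ms.
Propagation delays (d/s per hop): 0.000326667, 5.66667e-05, 0.342647 ms; sum = 0.34303 ms.
Processing at 2 router(s): 2 × 0.11 ms = 0.22 ms.
End-to-end = 0.5784 ms.

0.5784 ms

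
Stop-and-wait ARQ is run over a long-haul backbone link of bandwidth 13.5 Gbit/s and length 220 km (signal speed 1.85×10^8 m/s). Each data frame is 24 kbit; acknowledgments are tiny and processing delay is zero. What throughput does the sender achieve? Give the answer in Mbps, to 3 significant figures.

t_tx = L/R = 24000/13500000000 = 1.77778e-06 s.
t_prop = 220000/185000000 = 0.00118919 s; RTT = 0.00237838 s.
Cycle = t_tx + RTT = 0.00238016 s.
Throughput = L / cycle = 24000 / 0.00238016 = 10.1 Mbps.

10.1 Mbps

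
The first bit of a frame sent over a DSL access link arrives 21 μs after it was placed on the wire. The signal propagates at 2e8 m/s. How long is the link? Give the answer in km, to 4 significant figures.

d = s × t_prop = 200000000 × 2.1e-05 = 4.200 km.

4.200 km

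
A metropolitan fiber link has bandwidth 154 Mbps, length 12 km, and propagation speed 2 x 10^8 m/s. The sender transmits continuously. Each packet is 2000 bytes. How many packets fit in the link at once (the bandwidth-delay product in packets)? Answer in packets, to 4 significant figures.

0.5775 packets

Propagation delay = 12000 / 200000000 = 6e-05 s.
BDP = R × t_prop = 154000000 × 6e-05 = 9240 bits.
In packets of 16000 bits: 0.5775 packets.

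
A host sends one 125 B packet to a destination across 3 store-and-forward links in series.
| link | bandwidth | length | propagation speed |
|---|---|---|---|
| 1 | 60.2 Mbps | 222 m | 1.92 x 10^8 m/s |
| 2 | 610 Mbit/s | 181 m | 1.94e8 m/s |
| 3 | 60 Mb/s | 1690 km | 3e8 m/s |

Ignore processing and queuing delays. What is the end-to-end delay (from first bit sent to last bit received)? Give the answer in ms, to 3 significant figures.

L = 125 × 8 = 1000 bits.
Transmission delays (L/R per hop): 0.0166113, 0.00163934, 0.0166667 ms; sum = 0.0349173 ms.
Propagation delays (d/s per hop): 0.00115625, 0.00093299, 5.63333 ms; sum = 5.63542 ms.
End-to-end = 5.67 ms.

5.67 ms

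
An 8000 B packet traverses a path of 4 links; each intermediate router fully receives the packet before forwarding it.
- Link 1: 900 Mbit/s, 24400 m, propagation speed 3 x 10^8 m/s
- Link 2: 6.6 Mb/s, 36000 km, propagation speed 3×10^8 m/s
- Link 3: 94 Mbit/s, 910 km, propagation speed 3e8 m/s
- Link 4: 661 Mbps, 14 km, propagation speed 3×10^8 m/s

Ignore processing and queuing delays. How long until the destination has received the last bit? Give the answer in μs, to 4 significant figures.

L = 8000 × 8 = 64000 bits.
Transmission delays (L/R per hop): 71.1111, 9696.97, 680.851, 96.823 μs; sum = 10545.8 μs.
Propagation delays (d/s per hop): 81.3333, 120000, 3033.33, 46.6667 μs; sum = 123161 μs.
End-to-end = 133700 μs.

133700 μs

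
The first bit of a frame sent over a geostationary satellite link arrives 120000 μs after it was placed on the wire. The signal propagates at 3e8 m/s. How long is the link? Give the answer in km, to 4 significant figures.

d = s × t_prop = 300000000 × 0.12 = 36000 km.

36000 km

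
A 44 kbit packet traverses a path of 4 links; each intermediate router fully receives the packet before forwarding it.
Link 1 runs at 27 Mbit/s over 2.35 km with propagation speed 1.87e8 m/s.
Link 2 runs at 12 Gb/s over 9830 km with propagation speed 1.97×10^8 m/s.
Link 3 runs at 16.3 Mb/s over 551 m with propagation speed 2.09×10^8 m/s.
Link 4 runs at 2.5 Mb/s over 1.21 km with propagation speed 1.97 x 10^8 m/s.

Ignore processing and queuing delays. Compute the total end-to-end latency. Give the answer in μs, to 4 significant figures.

71850 μs

L = 44000 bits.
Transmission delays (L/R per hop): 1629.63, 3.66667, 2699.39, 17600 μs; sum = 21932.7 μs.
Propagation delays (d/s per hop): 12.5668, 49898.5, 2.63636, 6.14213 μs; sum = 49919.8 μs.
End-to-end = 71850 μs.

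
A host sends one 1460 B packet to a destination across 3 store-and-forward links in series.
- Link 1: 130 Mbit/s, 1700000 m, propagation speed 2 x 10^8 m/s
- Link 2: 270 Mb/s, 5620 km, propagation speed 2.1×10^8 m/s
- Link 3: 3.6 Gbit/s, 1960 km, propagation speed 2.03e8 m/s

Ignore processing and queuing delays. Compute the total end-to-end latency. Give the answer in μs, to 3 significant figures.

45100 μs

L = 1460 × 8 = 11680 bits.
Transmission delays (L/R per hop): 89.8462, 43.2593, 3.24444 μs; sum = 136.35 μs.
Propagation delays (d/s per hop): 8500, 26761.9, 9655.17 μs; sum = 44917.1 μs.
End-to-end = 45100 μs.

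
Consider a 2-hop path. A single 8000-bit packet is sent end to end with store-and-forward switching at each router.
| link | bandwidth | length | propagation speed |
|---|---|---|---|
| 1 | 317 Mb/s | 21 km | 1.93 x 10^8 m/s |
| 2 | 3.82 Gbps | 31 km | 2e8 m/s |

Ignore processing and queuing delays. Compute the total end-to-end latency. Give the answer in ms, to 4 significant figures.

0.2911 ms

Transmission delays (L/R per hop): 0.0252366, 0.00209424 ms; sum = 0.0273308 ms.
Propagation delays (d/s per hop): 0.108808, 0.155 ms; sum = 0.263808 ms.
End-to-end = 0.2911 ms.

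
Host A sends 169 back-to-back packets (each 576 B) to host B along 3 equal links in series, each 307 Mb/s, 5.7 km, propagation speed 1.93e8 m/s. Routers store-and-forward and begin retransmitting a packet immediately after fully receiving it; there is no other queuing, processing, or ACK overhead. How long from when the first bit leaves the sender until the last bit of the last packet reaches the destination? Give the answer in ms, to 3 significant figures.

Per-hop transmission t_tx = L/R = 4608/307000000 = 0.0150098 ms.
Per-hop propagation t_prop = 5700/193000000 = 0.0295337 ms.
Pipeline fill: first packet needs 3·t_tx to clear all hops; remaining 168 packets each add one t_tx.
Total = (3+169-1)·t_tx + 3·t_prop = 171·0.0150098 + 3·0.0295337 = 2.66 ms.

2.66 ms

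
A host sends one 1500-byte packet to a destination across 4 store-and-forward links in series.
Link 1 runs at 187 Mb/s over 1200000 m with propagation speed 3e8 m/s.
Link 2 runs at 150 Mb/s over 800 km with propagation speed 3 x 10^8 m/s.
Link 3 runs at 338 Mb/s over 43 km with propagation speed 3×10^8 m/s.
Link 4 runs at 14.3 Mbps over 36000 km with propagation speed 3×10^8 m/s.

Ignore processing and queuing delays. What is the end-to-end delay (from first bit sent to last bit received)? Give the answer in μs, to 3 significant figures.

128000 μs

L = 1500 × 8 = 12000 bits.
Transmission delays (L/R per hop): 64.1711, 80, 35.503, 839.161 μs; sum = 1018.83 μs.
Propagation delays (d/s per hop): 4000, 2666.67, 143.333, 120000 μs; sum = 126810 μs.
End-to-end = 128000 μs.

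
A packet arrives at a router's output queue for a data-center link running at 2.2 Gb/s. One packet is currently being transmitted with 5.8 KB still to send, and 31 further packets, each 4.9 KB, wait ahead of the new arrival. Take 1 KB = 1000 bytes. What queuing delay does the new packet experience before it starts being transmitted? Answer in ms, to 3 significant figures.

Each queued packet: L/R = 39200/2200000000 = 0.0178182 ms.
31 queued → 0.552364 ms.
Plus remaining 46400 bits of current packet: 0.0210909 ms.
Queuing delay = 0.573 ms.

0.573 ms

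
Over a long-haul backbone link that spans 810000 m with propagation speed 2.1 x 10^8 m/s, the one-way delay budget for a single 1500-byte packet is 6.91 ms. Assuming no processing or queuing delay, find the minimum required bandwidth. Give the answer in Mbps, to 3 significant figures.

L = 12000 bits.
Propagation delay = 810000 / 210000000 = 3.85714 ms.
Transmission budget = 6.91 − 3.85714 = 3.05286 ms.
R ≥ L / t_tx = 12000 bits / 0.00305286 s = 3.93 Mbps.

3.93 Mbps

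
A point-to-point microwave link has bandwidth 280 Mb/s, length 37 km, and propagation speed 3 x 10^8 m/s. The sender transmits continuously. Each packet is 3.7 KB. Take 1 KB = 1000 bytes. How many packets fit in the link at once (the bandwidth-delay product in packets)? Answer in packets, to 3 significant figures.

1.17 packets

Propagation delay = 37000 / 300000000 = 0.000123333 s.
BDP = R × t_prop = 280000000 × 0.000123333 = 34533.3 bits.
In packets of 29600 bits: 1.17 packets.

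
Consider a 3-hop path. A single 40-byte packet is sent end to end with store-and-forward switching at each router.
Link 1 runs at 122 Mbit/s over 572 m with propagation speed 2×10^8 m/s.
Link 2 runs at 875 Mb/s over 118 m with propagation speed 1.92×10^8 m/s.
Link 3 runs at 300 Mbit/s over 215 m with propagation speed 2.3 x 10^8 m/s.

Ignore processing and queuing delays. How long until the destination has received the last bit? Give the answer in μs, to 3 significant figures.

8.46 μs

L = 40 × 8 = 320 bits.
Transmission delays (L/R per hop): 2.62295, 0.365714, 1.06667 μs; sum = 4.05533 μs.
Propagation delays (d/s per hop): 2.86, 0.614583, 0.934783 μs; sum = 4.40937 μs.
End-to-end = 8.46 μs.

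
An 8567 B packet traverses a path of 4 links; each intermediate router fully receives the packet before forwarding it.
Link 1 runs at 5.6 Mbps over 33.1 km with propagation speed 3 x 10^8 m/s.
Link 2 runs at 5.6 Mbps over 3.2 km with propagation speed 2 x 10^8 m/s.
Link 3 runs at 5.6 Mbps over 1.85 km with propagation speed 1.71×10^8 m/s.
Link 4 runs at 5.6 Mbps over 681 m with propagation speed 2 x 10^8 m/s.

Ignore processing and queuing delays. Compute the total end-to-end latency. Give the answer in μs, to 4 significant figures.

L = 8567 × 8 = 68536 bits.
Transmission delay per hop = L/R = 68536/5600000 = 12238.6 μs; 4 hops → 48954.3 μs.
Propagation delays (d/s per hop): 110.333, 16, 10.8187, 3.405 μs; sum = 140.557 μs.
End-to-end = 49090 μs.

49090 μs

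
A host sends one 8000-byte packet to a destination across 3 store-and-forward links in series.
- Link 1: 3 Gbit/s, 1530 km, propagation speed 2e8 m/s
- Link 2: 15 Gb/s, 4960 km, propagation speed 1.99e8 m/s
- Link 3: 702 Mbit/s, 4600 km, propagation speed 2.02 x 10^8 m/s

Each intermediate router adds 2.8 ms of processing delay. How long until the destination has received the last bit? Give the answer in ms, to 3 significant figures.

L = 8000 × 8 = 64000 bits.
Transmission delays (L/R per hop): 0.0213333, 0.00426667, 0.0911681 ms; sum = 0.116768 ms.
Propagation delays (d/s per hop): 7.65, 24.9246, 22.7723 ms; sum = 55.3469 ms.
Processing at 2 router(s): 2 × 2.8 ms = 5.6 ms.
End-to-end = 61.1 ms.

61.1 ms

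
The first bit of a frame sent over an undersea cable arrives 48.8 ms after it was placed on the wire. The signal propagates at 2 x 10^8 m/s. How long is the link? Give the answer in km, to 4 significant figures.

d = s × t_prop = 200000000 × 0.0488 = 9760 km.

9760 km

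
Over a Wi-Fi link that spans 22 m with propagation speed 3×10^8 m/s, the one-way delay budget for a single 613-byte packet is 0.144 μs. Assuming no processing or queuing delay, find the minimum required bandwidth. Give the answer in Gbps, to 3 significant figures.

69.4 Gbps

L = 4904 bits.
Propagation delay = 22 / 300000000 = 0.0733333 μs.
Transmission budget = 0.144 − 0.0733333 = 0.0706667 μs.
R ≥ L / t_tx = 4904 bits / 7.06667e-08 s = 69.4 Gbps.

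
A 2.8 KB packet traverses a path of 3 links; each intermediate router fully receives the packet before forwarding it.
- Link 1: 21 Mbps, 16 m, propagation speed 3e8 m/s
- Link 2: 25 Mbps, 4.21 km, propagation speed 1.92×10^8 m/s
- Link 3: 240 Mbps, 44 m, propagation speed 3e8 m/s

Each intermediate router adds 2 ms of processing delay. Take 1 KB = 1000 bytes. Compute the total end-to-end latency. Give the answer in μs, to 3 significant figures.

6080 μs

L = 22400 bits.
Transmission delays (L/R per hop): 1066.67, 896, 93.3333 μs; sum = 2056 μs.
Propagation delays (d/s per hop): 0.0533333, 21.9271, 0.146667 μs; sum = 22.1271 μs.
Processing at 2 router(s): 2 × 2 ms = 4000 μs.
End-to-end = 6080 μs.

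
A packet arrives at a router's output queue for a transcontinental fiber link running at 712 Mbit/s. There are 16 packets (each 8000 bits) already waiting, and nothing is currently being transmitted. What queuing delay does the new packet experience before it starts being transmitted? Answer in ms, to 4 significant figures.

Each queued packet: L/R = 8000/712000000 = 0.011236 ms.
16 queued → 0.179775 ms.
Queuing delay = 0.1798 ms.

0.1798 ms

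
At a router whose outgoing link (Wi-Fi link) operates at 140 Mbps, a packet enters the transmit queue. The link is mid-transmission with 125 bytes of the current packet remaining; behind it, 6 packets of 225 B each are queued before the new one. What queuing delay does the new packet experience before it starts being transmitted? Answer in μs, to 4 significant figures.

84.29 μs

Each queued packet: L/R = 1800/140000000 = 12.8571 μs.
6 queued → 77.1429 μs.
Plus remaining 1000 bits of current packet: 7.14286 μs.
Queuing delay = 84.29 μs.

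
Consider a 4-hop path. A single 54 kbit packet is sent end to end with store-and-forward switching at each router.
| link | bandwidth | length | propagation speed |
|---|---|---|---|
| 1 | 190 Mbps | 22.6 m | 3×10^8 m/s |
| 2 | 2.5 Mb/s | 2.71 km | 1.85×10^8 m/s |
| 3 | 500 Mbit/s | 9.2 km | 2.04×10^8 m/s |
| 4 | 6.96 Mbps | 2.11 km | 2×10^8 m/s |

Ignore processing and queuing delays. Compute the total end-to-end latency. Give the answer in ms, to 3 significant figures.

L = 54000 bits.
Transmission delays (L/R per hop): 0.284211, 21.6, 0.108, 7.75862 ms; sum = 29.7508 ms.
Propagation delays (d/s per hop): 7.53333e-05, 0.0146486, 0.045098, 0.01055 ms; sum = 0.070372 ms.
End-to-end = 29.8 ms.

29.8 ms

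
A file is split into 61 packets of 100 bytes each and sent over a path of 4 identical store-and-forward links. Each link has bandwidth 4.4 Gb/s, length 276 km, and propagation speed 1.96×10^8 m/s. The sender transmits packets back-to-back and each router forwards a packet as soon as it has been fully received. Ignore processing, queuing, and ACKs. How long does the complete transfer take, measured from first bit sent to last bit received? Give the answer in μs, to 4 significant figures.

5644 μs

Per-hop transmission t_tx = L/R = 800/4400000000 = 0.181818 μs.
Per-hop propagation t_prop = 276000/196000000 = 1408.16 μs.
Pipeline fill: first packet needs 4·t_tx to clear all hops; remaining 60 packets each add one t_tx.
Total = (4+61-1)·t_tx + 4·t_prop = 64·0.181818 + 4·1408.16 = 5644 μs.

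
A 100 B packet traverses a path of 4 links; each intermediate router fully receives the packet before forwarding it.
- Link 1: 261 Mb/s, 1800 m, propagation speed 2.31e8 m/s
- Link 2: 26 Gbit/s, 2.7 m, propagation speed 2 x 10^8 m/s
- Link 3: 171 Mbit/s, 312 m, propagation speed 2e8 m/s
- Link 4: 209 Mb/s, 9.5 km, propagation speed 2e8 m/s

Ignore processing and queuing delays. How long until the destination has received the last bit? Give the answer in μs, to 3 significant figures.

68.5 μs

L = 100 × 8 = 800 bits.
Transmission delays (L/R per hop): 3.06513, 0.0307692, 4.67836, 3.82775 μs; sum = 11.602 μs.
Propagation delays (d/s per hop): 7.79221, 0.0135, 1.56, 47.5 μs; sum = 56.8657 μs.
End-to-end = 68.5 μs.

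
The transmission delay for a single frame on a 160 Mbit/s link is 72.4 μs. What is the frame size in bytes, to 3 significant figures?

L = R × t_tx = 160000000 b/s × 7.24e-05 s = 11584 bits.
In bytes: 11584 / 8 = 1450 bytes.

1450 bytes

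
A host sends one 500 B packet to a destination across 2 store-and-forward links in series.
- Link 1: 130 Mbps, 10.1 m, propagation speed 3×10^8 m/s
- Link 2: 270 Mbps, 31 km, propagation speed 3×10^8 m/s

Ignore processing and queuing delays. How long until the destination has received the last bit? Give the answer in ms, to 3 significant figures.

L = 500 × 8 = 4000 bits.
Transmission delays (L/R per hop): 0.0307692, 0.0148148 ms; sum = 0.045584 ms.
Propagation delays (d/s per hop): 3.36667e-05, 0.103333 ms; sum = 0.103367 ms.
End-to-end = 0.149 ms.

0.149 ms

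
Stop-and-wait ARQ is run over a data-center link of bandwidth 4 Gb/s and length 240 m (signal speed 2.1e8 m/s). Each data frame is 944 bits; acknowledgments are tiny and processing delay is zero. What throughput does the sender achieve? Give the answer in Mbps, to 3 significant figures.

t_tx = L/R = 944/4000000000 = 2.36e-07 s.
t_prop = 240/210000000 = 1.14286e-06 s; RTT = 2.28571e-06 s.
Cycle = t_tx + RTT = 2.52171e-06 s.
Throughput = L / cycle = 944 / 2.52171e-06 = 374 Mbps.

374 Mbps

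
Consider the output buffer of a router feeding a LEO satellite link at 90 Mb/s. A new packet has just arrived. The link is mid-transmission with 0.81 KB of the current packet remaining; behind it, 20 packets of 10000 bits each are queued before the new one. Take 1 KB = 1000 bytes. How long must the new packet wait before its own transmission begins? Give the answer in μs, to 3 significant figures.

Each queued packet: L/R = 10000/90000000 = 111.111 μs.
20 queued → 2222.22 μs.
Plus remaining 6480 bits of current packet: 72 μs.
Queuing delay = 2290 μs.

2290 μs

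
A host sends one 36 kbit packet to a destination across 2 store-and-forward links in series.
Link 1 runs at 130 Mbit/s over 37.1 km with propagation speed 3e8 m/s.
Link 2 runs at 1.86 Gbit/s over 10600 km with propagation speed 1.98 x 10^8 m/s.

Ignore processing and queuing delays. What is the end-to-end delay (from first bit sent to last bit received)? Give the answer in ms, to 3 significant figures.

L = 36000 bits.
Transmission delays (L/R per hop): 0.276923, 0.0193548 ms; sum = 0.296278 ms.
Propagation delays (d/s per hop): 0.123667, 53.5354 ms; sum = 53.659 ms.
End-to-end = 54.0 ms.

54.0 ms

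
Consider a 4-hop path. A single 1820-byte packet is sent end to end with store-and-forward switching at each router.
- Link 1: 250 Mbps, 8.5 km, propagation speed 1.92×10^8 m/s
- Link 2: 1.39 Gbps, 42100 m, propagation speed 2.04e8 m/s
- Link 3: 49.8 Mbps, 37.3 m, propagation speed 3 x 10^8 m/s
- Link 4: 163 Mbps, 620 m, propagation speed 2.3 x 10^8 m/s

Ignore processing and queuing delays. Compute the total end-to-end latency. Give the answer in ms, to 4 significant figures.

0.7039 ms

L = 1820 × 8 = 14560 bits.
Transmission delays (L/R per hop): 0.05824, 0.0104748, 0.292369, 0.0893252 ms; sum = 0.450409 ms.
Propagation delays (d/s per hop): 0.0442708, 0.206373, 0.000124333, 0.00269565 ms; sum = 0.253463 ms.
End-to-end = 0.7039 ms.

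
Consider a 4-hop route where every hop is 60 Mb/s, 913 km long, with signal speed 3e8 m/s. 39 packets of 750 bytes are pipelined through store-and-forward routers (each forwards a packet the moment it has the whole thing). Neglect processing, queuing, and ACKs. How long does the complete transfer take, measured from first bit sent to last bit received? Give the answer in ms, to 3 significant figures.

Per-hop transmission t_tx = L/R = 6000/60000000 = 0.1 ms.
Per-hop propagation t_prop = 913000/300000000 = 3.04333 ms.
Pipeline fill: first packet needs 4·t_tx to clear all hops; remaining 38 packets each add one t_tx.
Total = (4+39-1)·t_tx + 4·t_prop = 42·0.1 + 4·3.04333 = 16.4 ms.

16.4 ms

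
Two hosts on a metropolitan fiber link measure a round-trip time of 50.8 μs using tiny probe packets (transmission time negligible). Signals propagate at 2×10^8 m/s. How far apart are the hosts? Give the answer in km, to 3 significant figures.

One-way propagation = RTT/2 = 25.4 μs.
d = s × t = 200000000 × 2.54e-05 = 5.08 km.

5.08 km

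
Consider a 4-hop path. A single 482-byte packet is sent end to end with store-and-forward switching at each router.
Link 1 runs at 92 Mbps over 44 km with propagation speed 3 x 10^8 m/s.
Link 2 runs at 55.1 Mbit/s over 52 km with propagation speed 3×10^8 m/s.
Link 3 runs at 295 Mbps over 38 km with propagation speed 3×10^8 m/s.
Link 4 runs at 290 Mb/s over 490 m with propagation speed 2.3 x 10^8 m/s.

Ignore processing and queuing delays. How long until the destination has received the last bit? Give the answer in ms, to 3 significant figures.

0.587 ms

L = 482 × 8 = 3856 bits.
Transmission delays (L/R per hop): 0.041913, 0.0699819, 0.0130712, 0.0132966 ms; sum = 0.138263 ms.
Propagation delays (d/s per hop): 0.146667, 0.173333, 0.126667, 0.00213043 ms; sum = 0.448797 ms.
End-to-end = 0.587 ms.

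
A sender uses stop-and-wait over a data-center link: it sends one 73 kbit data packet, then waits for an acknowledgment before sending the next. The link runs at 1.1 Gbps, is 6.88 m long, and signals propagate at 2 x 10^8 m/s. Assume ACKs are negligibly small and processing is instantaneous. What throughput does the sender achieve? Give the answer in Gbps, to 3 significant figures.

1.10 Gbps

t_tx = L/R = 73000/1100000000 = 6.63636e-05 s.
t_prop = 6.88/200000000 = 3.44e-08 s; RTT = 6.88e-08 s.
Cycle = t_tx + RTT = 6.64324e-05 s.
Throughput = L / cycle = 73000 / 6.64324e-05 = 1.10 Gbps.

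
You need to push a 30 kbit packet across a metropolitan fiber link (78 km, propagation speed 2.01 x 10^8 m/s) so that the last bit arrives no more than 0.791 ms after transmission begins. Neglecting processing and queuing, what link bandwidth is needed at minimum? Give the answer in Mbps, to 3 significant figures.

74.5 Mbps

Propagation delay = 78000 / 2.01e+08 = 0.38806 ms.
Transmission budget = 0.791 − 0.38806 = 0.40294 ms.
R ≥ L / t_tx = 30000 bits / 0.00040294 s = 74.5 Mbps.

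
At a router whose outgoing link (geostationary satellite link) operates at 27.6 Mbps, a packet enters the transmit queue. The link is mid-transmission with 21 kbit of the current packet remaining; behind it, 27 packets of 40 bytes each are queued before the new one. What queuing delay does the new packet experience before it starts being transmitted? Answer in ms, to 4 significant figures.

Each queued packet: L/R = 320/27600000 = 0.0115942 ms.
27 queued → 0.313043 ms.
Plus remaining 21000 bits of current packet: 0.76087 ms.
Queuing delay = 1.074 ms.

1.074 ms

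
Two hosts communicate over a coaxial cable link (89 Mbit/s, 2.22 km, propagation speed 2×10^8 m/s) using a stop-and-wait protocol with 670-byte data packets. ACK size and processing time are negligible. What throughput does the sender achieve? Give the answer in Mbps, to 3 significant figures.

t_tx = L/R = 5360/89000000 = 6.02247e-05 s.
t_prop = 2220/200000000 = 1.11e-05 s; RTT = 2.22e-05 s.
Cycle = t_tx + RTT = 8.24247e-05 s.
Throughput = L / cycle = 5360 / 8.24247e-05 = 65.0 Mbps.

65.0 Mbps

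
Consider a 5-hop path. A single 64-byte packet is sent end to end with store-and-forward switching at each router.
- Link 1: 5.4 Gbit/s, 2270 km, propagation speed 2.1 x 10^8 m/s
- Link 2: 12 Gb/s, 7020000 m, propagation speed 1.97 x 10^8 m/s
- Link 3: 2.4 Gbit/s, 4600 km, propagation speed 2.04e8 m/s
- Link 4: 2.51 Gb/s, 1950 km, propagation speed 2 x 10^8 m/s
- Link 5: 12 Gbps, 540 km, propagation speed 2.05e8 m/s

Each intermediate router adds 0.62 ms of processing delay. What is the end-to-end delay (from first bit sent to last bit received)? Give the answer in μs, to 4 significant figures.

L = 64 × 8 = 512 bits.
Transmission delays (L/R per hop): 0.0948148, 0.0426667, 0.213333, 0.203984, 0.0426667 μs; sum = 0.597466 μs.
Propagation delays (d/s per hop): 10809.5, 35634.5, 22549, 9750, 2634.15 μs; sum = 81377.2 μs.
Processing at 4 router(s): 4 × 0.62 ms = 2480 μs.
End-to-end = 83860 μs.

83860 μs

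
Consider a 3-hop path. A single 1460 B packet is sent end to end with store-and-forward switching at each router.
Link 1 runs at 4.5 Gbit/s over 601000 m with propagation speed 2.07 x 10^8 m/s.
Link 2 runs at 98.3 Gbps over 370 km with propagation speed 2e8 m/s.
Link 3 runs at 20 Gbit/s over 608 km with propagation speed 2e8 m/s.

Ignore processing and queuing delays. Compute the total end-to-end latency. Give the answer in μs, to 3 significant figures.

7800 μs

L = 1460 × 8 = 11680 bits.
Transmission delays (L/R per hop): 2.59556, 0.11882, 0.584 μs; sum = 3.29838 μs.
Propagation delays (d/s per hop): 2903.38, 1850, 3040 μs; sum = 7793.38 μs.
End-to-end = 7800 μs.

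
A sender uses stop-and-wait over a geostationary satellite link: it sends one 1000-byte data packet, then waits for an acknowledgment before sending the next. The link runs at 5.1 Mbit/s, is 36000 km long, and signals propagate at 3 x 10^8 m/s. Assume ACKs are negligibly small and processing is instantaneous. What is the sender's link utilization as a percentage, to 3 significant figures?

0.649 %

t_tx = L/R = 8000/5100000 = 0.00156863 s.
t_prop = 36000000/300000000 = 0.12 s; RTT = 0.24 s.
Cycle = t_tx + RTT = 0.241569 s.
Utilization = t_tx / cycle = 0.00156863/0.241569 = 0.649 %.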